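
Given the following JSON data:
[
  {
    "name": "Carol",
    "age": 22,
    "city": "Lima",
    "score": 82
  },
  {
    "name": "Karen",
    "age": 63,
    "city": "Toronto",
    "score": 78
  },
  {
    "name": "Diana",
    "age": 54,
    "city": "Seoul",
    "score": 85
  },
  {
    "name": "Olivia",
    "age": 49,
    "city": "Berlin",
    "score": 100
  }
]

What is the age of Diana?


Looking up record where name = Diana
Record index: 2
Field 'age' = 54

ANSWER: 54


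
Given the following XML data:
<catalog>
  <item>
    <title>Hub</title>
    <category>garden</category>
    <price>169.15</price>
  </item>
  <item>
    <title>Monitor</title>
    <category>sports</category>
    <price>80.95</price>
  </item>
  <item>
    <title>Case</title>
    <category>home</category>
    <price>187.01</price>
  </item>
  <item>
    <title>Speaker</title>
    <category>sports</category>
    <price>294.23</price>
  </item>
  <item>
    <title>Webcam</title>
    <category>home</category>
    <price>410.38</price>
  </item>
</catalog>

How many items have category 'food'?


Scanning <item> elements for <category>food</category>:
Count: 0

ANSWER: 0


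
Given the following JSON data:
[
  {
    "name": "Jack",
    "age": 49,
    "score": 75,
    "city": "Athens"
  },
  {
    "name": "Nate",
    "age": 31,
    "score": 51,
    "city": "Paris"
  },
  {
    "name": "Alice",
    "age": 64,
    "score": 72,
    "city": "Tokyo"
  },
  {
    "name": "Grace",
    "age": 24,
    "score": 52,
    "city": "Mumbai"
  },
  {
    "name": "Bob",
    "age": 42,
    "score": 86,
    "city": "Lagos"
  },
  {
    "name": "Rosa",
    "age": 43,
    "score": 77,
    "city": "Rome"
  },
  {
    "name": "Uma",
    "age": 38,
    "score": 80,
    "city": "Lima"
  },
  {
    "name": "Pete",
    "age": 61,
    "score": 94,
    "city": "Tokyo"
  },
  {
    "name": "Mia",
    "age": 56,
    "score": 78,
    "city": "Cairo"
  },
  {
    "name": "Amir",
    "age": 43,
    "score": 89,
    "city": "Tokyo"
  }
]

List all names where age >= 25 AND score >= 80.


Checking both conditions:
  Jack (age=49, score=75) -> no
  Nate (age=31, score=51) -> no
  Alice (age=64, score=72) -> no
  Grace (age=24, score=52) -> no
  Bob (age=42, score=86) -> YES
  Rosa (age=43, score=77) -> no
  Uma (age=38, score=80) -> YES
  Pete (age=61, score=94) -> YES
  Mia (age=56, score=78) -> no
  Amir (age=43, score=89) -> YES


ANSWER: Bob, Uma, Pete, Amir


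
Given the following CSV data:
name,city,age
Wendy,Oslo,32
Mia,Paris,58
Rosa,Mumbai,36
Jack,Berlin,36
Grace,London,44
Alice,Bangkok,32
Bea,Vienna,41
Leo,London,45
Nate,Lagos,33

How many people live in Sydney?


Scanning city column for 'Sydney':
Total matches: 0

ANSWER: 0


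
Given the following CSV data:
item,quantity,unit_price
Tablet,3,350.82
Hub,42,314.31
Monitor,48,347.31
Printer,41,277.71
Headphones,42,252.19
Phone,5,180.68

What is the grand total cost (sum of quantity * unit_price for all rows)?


Computing row totals:
  Tablet: 3 * 350.82 = 1052.46
  Hub: 42 * 314.31 = 13201.02
  Monitor: 48 * 347.31 = 16670.88
  Printer: 41 * 277.71 = 11386.11
  Headphones: 42 * 252.19 = 10591.98
  Phone: 5 * 180.68 = 903.4
Grand total = 1052.46 + 13201.02 + 16670.88 + 11386.11 + 10591.98 + 903.4 = 53805.85

ANSWER: 53805.85


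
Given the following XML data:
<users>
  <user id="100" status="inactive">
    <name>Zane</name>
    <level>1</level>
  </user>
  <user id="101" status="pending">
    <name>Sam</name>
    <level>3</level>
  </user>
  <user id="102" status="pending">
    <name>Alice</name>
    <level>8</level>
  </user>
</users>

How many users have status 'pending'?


Counting users with status='pending':
  Sam (id=101) -> MATCH
  Alice (id=102) -> MATCH
Count: 2

ANSWER: 2


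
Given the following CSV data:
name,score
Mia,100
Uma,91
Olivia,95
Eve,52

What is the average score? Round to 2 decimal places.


Scores: 100, 91, 95, 52
Sum = 338
Count = 4
Average = 338 / 4 = 84.50

ANSWER: 84.50


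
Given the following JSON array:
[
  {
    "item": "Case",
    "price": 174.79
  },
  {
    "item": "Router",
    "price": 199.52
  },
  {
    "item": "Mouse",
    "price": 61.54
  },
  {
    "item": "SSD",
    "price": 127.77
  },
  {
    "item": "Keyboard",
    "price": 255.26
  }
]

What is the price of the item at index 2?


Array index 2 -> Mouse
price = 61.54

ANSWER: 61.54


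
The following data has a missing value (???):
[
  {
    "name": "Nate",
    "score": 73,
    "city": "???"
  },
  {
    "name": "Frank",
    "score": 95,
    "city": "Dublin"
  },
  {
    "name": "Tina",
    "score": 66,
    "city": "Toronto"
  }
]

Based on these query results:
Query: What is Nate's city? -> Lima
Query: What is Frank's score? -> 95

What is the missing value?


The missing value is Nate's city
From query: Nate's city = Lima

ANSWER: Lima


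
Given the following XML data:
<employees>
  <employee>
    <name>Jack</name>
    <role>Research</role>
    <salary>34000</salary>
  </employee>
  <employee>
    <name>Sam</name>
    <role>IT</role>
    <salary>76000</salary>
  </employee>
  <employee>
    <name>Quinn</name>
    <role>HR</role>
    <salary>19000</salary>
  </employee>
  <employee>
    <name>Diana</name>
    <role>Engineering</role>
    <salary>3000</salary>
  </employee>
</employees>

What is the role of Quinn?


Searching for <employee> with <name>Quinn</name>
Found at position 3
<role>HR</role>

ANSWER: HR


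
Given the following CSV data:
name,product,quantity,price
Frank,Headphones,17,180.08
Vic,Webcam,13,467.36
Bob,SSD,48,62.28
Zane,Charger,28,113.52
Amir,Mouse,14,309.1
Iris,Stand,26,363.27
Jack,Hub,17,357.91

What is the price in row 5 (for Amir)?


Row 5: Amir
Column 'price' = 309.1

ANSWER: 309.1


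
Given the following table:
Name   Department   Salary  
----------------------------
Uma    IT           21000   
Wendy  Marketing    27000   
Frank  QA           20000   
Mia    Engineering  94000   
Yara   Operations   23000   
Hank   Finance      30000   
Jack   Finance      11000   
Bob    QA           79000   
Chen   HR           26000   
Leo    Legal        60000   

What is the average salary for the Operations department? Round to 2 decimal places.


Operations department members:
  Yara: 23000
Sum = 23000
Count = 1
Average = 23000 / 1 = 23000.00

ANSWER: 23000.00


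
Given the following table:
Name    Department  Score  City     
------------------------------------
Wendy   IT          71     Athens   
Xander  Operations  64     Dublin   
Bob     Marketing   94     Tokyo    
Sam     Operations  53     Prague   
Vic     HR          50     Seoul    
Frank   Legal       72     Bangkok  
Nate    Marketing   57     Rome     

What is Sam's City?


Row 4: Sam
City = Prague

ANSWER: Prague


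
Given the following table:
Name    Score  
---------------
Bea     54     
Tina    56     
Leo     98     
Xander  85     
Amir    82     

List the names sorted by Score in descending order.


Sorting by Score (descending):
  Leo: 98
  Xander: 85
  Amir: 82
  Tina: 56
  Bea: 54


ANSWER: Leo, Xander, Amir, Tina, Bea


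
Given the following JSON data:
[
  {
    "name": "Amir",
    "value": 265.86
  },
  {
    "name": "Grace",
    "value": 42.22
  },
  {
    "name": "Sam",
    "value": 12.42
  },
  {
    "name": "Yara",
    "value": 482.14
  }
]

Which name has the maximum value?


Comparing values:
  Amir: 265.86
  Grace: 42.22
  Sam: 12.42
  Yara: 482.14
Maximum: Yara (482.14)

ANSWER: Yara


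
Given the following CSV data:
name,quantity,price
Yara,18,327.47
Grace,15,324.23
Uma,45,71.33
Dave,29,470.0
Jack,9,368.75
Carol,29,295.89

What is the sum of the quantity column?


Values in 'quantity' column:
  Row 1: 18
  Row 2: 15
  Row 3: 45
  Row 4: 29
  Row 5: 9
  Row 6: 29
Sum = 18 + 15 + 45 + 29 + 9 + 29 = 145

ANSWER: 145


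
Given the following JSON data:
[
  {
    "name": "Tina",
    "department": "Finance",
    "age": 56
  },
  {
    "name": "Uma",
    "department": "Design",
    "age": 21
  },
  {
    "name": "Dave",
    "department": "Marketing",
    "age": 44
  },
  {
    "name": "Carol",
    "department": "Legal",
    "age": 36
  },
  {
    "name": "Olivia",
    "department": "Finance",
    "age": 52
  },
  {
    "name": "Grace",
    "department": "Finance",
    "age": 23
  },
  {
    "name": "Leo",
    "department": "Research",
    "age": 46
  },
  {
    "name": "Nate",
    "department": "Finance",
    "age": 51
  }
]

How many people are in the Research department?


Scanning records for department = Research
  Record 6: Leo
Count: 1

ANSWER: 1


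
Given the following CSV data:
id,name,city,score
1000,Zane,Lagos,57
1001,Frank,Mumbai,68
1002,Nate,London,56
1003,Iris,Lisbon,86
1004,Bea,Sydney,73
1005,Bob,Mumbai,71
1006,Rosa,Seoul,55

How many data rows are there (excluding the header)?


Counting rows (excluding header):
Header: id,name,city,score
Data rows: 7

ANSWER: 7


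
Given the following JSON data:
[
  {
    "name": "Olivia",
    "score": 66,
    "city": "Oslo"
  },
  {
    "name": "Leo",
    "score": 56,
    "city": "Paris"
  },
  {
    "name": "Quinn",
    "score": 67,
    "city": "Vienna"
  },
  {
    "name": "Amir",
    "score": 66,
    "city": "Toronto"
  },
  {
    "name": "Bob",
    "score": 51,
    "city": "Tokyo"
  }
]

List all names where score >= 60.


Filtering records where score >= 60:
  Olivia (score=66) -> YES
  Leo (score=56) -> no
  Quinn (score=67) -> YES
  Amir (score=66) -> YES
  Bob (score=51) -> no


ANSWER: Olivia, Quinn, Amir


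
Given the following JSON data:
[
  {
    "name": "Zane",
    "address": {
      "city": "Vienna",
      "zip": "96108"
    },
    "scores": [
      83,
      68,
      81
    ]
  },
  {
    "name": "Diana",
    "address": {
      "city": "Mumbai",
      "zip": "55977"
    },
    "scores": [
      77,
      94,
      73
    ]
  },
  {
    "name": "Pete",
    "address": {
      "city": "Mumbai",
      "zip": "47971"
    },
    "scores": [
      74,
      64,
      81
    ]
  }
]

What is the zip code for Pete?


Path: records[2].address.zip
Value: 47971

ANSWER: 47971


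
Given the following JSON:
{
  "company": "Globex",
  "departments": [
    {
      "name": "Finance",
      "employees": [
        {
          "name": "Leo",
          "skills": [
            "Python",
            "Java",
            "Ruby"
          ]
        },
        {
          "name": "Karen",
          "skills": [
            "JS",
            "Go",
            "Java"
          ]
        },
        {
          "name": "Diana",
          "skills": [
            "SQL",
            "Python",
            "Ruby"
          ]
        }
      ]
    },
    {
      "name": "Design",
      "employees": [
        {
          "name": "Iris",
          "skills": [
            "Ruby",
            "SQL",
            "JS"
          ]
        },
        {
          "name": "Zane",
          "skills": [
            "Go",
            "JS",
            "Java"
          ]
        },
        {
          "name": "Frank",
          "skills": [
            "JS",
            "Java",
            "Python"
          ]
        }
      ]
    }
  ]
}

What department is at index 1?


Path: departments[1].name
Value: Design

ANSWER: Design


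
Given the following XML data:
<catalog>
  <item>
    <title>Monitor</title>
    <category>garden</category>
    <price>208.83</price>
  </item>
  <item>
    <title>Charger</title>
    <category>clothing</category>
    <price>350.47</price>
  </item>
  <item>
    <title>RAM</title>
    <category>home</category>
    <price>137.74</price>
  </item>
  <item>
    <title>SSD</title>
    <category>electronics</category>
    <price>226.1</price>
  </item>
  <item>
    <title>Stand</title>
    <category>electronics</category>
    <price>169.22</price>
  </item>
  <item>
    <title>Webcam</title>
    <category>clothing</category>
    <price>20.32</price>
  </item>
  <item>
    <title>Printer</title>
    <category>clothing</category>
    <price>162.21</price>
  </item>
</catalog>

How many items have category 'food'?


Scanning <item> elements for <category>food</category>:
Count: 0

ANSWER: 0


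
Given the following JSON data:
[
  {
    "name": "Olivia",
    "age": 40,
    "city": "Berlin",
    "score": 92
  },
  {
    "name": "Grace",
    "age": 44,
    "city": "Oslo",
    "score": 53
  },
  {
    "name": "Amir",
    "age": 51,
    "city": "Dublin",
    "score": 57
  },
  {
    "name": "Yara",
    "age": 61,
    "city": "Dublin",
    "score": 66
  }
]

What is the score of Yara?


Looking up record where name = Yara
Record index: 3
Field 'score' = 66

ANSWER: 66


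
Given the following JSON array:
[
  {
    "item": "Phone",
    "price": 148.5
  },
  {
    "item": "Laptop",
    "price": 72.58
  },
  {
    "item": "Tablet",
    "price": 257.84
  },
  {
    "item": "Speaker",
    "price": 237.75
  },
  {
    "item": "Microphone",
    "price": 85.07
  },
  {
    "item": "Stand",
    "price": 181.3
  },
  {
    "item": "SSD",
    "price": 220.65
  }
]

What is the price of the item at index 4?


Array index 4 -> Microphone
price = 85.07

ANSWER: 85.07


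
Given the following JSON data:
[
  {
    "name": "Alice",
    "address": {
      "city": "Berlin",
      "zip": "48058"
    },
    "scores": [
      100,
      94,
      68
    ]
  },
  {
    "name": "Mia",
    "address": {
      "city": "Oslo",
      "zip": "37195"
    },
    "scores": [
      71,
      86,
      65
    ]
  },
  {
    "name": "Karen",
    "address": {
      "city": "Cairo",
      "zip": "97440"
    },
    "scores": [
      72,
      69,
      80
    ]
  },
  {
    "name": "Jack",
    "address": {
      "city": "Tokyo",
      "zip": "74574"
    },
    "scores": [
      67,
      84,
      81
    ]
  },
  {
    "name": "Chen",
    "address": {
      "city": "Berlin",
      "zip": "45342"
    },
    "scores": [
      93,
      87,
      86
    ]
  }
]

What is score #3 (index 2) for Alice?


Path: records[0].scores[2]
Value: 68

ANSWER: 68


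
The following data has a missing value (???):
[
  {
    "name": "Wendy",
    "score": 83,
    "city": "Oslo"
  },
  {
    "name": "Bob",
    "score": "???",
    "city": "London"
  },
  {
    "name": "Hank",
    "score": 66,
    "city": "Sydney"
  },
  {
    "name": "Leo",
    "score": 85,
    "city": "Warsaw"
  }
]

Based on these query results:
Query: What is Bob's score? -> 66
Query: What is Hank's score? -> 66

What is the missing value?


The missing value is Bob's score
From query: Bob's score = 66

ANSWER: 66


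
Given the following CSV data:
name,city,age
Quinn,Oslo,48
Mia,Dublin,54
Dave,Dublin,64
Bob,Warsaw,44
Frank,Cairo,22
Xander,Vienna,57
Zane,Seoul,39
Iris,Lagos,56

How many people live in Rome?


Scanning city column for 'Rome':
Total matches: 0

ANSWER: 0


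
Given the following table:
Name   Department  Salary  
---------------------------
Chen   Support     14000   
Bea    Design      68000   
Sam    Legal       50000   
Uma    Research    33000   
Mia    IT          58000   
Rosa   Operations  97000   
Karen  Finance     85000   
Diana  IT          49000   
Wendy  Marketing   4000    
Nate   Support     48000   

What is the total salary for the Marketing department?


Marketing department members:
  Wendy: 4000
Total = 4000 = 4000

ANSWER: 4000


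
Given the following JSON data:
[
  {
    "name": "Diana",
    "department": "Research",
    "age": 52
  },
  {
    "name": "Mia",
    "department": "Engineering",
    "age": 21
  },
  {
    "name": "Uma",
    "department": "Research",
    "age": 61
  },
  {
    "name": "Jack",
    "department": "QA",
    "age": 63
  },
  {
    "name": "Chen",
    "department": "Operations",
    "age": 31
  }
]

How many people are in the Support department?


Scanning records for department = Support
  No matches found
Count: 0

ANSWER: 0


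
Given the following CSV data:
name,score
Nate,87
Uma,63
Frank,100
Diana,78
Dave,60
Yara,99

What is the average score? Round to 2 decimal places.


Scores: 87, 63, 100, 78, 60, 99
Sum = 487
Count = 6
Average = 487 / 6 = 81.17

ANSWER: 81.17


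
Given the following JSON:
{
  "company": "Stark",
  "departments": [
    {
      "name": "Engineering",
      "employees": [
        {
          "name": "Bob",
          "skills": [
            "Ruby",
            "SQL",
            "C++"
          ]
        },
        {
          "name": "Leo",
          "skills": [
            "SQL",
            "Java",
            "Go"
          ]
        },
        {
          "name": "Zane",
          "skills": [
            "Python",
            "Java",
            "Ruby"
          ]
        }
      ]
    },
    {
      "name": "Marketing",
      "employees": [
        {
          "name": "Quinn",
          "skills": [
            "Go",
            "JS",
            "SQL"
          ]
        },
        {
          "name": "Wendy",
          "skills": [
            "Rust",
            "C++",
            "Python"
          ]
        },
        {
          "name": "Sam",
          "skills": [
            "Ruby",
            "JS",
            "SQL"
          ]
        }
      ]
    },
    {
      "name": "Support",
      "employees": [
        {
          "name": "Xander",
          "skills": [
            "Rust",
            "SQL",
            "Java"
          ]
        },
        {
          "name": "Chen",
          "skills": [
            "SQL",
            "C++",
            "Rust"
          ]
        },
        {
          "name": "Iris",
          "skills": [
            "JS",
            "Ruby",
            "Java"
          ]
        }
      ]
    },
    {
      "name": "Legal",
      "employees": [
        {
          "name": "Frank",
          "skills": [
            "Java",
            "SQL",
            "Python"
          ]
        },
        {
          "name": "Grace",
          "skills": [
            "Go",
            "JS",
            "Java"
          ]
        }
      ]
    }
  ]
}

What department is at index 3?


Path: departments[3].name
Value: Legal

ANSWER: Legal


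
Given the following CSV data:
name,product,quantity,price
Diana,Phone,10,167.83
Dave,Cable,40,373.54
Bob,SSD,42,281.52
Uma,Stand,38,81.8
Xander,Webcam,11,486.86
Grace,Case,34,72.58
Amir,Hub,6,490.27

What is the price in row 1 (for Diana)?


Row 1: Diana
Column 'price' = 167.83

ANSWER: 167.83


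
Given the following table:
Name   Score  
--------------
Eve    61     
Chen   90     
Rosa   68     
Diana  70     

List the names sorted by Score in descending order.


Sorting by Score (descending):
  Chen: 90
  Diana: 70
  Rosa: 68
  Eve: 61


ANSWER: Chen, Diana, Rosa, Eve


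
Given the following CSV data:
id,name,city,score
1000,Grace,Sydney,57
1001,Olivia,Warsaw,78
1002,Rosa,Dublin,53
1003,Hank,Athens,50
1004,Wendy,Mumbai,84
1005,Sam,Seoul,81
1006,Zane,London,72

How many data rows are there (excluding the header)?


Counting rows (excluding header):
Header: id,name,city,score
Data rows: 7

ANSWER: 7


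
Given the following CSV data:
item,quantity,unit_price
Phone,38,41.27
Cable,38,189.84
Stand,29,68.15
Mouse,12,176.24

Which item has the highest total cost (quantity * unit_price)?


Computing row totals:
  Phone: 1568.26
  Cable: 7213.92
  Stand: 1976.35
  Mouse: 2114.88
Maximum: Cable (7213.92)

ANSWER: Cable


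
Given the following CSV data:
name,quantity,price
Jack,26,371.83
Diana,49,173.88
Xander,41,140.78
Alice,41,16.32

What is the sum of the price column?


Values in 'price' column:
  Row 1: 371.83
  Row 2: 173.88
  Row 3: 140.78
  Row 4: 16.32
Sum = 371.83 + 173.88 + 140.78 + 16.32 = 702.81

ANSWER: 702.81


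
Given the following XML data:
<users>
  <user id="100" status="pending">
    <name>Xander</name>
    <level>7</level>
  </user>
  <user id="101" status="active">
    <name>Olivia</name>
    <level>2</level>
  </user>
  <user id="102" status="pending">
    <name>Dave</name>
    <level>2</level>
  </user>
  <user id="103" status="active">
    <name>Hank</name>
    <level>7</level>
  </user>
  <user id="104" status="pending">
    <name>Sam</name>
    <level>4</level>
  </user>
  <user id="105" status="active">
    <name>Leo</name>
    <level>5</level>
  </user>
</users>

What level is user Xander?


Finding user: Xander
<level>7</level>

ANSWER: 7


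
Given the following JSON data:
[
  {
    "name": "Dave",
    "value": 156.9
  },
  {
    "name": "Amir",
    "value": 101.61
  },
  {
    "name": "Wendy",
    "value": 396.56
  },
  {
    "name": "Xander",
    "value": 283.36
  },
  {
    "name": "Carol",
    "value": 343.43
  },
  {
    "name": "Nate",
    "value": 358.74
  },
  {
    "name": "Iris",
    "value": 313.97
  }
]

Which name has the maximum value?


Comparing values:
  Dave: 156.9
  Amir: 101.61
  Wendy: 396.56
  Xander: 283.36
  Carol: 343.43
  Nate: 358.74
  Iris: 313.97
Maximum: Wendy (396.56)

ANSWER: Wendy


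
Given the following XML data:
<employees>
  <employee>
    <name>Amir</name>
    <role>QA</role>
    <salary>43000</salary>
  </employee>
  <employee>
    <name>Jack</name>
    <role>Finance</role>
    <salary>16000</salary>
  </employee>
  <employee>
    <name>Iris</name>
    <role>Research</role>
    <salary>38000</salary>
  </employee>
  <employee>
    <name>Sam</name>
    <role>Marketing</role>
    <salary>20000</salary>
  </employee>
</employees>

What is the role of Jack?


Searching for <employee> with <name>Jack</name>
Found at position 2
<role>Finance</role>

ANSWER: Finance


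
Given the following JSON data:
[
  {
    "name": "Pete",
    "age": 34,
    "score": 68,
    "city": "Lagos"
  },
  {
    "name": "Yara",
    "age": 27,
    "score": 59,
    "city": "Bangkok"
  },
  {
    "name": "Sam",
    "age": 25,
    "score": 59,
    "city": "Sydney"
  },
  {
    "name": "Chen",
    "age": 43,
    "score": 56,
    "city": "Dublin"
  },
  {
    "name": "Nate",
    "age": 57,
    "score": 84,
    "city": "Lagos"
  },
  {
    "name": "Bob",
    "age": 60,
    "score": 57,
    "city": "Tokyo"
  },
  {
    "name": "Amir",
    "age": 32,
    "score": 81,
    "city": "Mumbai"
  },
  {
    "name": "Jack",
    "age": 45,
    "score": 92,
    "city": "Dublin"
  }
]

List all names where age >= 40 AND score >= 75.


Checking both conditions:
  Pete (age=34, score=68) -> no
  Yara (age=27, score=59) -> no
  Sam (age=25, score=59) -> no
  Chen (age=43, score=56) -> no
  Nate (age=57, score=84) -> YES
  Bob (age=60, score=57) -> no
  Amir (age=32, score=81) -> no
  Jack (age=45, score=92) -> YES


ANSWER: Nate, Jack


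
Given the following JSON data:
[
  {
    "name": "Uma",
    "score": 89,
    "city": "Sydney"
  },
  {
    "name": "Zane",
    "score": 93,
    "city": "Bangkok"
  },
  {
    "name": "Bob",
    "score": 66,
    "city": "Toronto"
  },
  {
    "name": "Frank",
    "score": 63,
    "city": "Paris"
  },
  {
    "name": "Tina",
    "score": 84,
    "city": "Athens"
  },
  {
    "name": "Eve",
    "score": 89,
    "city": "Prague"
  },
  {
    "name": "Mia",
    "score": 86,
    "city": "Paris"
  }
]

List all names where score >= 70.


Filtering records where score >= 70:
  Uma (score=89) -> YES
  Zane (score=93) -> YES
  Bob (score=66) -> no
  Frank (score=63) -> no
  Tina (score=84) -> YES
  Eve (score=89) -> YES
  Mia (score=86) -> YES


ANSWER: Uma, Zane, Tina, Eve, Mia


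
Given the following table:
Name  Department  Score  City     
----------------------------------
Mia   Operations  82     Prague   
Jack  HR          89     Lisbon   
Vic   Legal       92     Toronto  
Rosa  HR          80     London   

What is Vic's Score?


Row 3: Vic
Score = 92

ANSWER: 92


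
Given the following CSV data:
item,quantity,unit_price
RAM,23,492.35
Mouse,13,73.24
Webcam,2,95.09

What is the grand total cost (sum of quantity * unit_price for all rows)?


Computing row totals:
  RAM: 23 * 492.35 = 11324.05
  Mouse: 13 * 73.24 = 952.12
  Webcam: 2 * 95.09 = 190.18
Grand total = 11324.05 + 952.12 + 190.18 = 12466.35

ANSWER: 12466.35


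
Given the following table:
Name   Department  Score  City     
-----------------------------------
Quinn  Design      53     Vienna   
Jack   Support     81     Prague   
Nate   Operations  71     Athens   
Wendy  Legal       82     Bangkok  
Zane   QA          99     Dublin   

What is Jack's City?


Row 2: Jack
City = Prague

ANSWER: Prague


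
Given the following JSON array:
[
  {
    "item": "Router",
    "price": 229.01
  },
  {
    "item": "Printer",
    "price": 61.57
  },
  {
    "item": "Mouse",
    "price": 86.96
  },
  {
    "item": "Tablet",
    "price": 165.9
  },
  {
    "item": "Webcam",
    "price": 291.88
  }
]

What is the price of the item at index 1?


Array index 1 -> Printer
price = 61.57

ANSWER: 61.57


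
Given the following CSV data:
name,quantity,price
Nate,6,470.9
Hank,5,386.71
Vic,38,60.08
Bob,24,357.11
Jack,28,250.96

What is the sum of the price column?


Values in 'price' column:
  Row 1: 470.9
  Row 2: 386.71
  Row 3: 60.08
  Row 4: 357.11
  Row 5: 250.96
Sum = 470.9 + 386.71 + 60.08 + 357.11 + 250.96 = 1525.76

ANSWER: 1525.76


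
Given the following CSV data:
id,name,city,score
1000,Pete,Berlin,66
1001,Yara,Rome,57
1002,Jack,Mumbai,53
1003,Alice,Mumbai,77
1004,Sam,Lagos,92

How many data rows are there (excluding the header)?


Counting rows (excluding header):
Header: id,name,city,score
Data rows: 5

ANSWER: 5


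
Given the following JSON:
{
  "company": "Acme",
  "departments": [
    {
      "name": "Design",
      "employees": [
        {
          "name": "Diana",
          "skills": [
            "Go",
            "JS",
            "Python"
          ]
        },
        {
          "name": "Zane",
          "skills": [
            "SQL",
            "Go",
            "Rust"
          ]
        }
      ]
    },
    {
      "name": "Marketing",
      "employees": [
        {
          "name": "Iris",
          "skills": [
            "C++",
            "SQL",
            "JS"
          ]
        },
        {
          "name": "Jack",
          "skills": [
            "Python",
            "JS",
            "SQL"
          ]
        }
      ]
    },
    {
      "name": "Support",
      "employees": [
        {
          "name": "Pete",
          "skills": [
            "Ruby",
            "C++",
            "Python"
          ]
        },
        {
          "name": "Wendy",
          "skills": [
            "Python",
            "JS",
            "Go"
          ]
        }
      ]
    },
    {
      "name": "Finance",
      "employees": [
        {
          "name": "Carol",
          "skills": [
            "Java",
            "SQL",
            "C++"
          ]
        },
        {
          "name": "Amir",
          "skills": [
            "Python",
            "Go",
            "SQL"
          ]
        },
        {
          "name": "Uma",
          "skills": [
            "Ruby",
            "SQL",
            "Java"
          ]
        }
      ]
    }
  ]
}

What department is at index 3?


Path: departments[3].name
Value: Finance

ANSWER: Finance


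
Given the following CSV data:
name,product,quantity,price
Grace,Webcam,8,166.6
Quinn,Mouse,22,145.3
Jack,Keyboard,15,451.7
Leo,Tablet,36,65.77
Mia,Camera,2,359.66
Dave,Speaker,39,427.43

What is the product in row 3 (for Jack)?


Row 3: Jack
Column 'product' = Keyboard

ANSWER: Keyboard


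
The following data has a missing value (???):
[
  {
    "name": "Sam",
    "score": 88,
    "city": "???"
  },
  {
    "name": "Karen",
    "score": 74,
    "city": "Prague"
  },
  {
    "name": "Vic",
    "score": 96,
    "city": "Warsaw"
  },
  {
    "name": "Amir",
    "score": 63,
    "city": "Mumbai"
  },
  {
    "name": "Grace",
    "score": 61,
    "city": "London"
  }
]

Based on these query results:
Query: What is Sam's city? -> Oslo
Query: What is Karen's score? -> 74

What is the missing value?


The missing value is Sam's city
From query: Sam's city = Oslo

ANSWER: Oslo


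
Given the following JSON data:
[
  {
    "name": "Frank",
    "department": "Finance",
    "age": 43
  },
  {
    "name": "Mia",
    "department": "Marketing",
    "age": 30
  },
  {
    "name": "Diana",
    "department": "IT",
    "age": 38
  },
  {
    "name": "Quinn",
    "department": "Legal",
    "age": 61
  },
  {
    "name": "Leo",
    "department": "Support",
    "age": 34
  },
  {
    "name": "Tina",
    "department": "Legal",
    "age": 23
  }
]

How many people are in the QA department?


Scanning records for department = QA
  No matches found
Count: 0

ANSWER: 0


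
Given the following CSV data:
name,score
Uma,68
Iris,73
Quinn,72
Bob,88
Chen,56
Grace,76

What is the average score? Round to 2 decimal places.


Scores: 68, 73, 72, 88, 56, 76
Sum = 433
Count = 6
Average = 433 / 6 = 72.17

ANSWER: 72.17


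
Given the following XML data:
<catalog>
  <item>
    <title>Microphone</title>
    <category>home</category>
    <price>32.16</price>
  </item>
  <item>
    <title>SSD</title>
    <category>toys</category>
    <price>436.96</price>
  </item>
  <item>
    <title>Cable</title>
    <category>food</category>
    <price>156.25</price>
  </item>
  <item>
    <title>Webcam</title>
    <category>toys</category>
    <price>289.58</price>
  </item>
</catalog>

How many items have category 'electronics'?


Scanning <item> elements for <category>electronics</category>:
Count: 0

ANSWER: 0


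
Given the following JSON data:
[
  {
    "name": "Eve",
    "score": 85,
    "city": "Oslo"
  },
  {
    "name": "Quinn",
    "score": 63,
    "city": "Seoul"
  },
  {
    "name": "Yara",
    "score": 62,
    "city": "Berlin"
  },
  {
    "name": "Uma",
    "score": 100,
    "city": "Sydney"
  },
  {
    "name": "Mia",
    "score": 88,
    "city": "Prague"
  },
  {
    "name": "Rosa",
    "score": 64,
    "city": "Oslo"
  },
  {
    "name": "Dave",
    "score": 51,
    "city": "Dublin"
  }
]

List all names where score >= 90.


Filtering records where score >= 90:
  Eve (score=85) -> no
  Quinn (score=63) -> no
  Yara (score=62) -> no
  Uma (score=100) -> YES
  Mia (score=88) -> no
  Rosa (score=64) -> no
  Dave (score=51) -> no


ANSWER: Uma


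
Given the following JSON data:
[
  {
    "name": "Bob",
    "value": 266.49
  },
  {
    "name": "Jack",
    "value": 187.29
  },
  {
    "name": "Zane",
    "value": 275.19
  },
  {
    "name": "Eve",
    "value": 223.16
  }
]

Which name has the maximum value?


Comparing values:
  Bob: 266.49
  Jack: 187.29
  Zane: 275.19
  Eve: 223.16
Maximum: Zane (275.19)

ANSWER: Zane


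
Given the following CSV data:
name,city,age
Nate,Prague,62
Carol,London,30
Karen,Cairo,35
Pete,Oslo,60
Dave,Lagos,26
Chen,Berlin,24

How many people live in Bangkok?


Scanning city column for 'Bangkok':
Total matches: 0

ANSWER: 0


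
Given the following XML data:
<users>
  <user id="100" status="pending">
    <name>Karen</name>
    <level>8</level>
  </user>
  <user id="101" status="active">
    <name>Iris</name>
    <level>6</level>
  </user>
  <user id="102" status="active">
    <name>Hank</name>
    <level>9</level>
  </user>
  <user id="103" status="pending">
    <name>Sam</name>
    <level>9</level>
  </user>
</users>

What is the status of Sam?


Finding user with name = Sam
user id="103" status="pending"

ANSWER: pending


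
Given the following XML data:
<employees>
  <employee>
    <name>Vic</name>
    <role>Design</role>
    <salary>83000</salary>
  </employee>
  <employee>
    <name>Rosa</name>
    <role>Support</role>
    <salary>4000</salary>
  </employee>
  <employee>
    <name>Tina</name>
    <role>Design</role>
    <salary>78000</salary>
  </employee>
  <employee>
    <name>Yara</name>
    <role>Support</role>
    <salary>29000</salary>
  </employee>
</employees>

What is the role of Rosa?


Searching for <employee> with <name>Rosa</name>
Found at position 2
<role>Support</role>

ANSWER: Support


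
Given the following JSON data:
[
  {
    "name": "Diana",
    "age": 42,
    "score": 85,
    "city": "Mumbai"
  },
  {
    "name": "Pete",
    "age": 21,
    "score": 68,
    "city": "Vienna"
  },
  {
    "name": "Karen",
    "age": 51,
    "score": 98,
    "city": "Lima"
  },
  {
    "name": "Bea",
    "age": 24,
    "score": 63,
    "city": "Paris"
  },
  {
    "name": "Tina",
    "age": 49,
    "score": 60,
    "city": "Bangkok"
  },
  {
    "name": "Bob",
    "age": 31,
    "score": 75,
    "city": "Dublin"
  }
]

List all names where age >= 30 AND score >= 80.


Checking both conditions:
  Diana (age=42, score=85) -> YES
  Pete (age=21, score=68) -> no
  Karen (age=51, score=98) -> YES
  Bea (age=24, score=63) -> no
  Tina (age=49, score=60) -> no
  Bob (age=31, score=75) -> no


ANSWER: Diana, Karen


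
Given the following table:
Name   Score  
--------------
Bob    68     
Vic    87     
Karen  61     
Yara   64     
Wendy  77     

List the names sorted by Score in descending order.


Sorting by Score (descending):
  Vic: 87
  Wendy: 77
  Bob: 68
  Yara: 64
  Karen: 61


ANSWER: Vic, Wendy, Bob, Yara, Karen


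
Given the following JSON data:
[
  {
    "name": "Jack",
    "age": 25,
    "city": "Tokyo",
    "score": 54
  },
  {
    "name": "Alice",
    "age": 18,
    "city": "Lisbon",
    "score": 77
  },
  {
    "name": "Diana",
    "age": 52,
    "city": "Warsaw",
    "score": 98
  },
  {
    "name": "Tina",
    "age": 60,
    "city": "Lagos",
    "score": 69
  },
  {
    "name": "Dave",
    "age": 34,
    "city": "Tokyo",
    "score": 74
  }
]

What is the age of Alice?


Looking up record where name = Alice
Record index: 1
Field 'age' = 18

ANSWER: 18


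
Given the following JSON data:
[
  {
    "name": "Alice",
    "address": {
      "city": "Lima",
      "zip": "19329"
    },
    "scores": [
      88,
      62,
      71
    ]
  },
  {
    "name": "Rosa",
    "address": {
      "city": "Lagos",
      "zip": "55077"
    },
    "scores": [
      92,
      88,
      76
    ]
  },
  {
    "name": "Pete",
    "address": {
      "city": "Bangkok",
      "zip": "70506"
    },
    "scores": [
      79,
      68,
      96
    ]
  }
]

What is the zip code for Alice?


Path: records[0].address.zip
Value: 19329

ANSWER: 19329


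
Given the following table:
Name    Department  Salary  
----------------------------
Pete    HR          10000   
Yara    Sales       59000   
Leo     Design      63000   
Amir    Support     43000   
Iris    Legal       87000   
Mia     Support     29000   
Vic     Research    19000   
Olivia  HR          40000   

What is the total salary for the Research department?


Research department members:
  Vic: 19000
Total = 19000 = 19000

ANSWER: 19000


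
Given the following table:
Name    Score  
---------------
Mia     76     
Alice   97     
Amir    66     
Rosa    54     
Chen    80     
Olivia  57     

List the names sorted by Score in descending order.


Sorting by Score (descending):
  Alice: 97
  Chen: 80
  Mia: 76
  Amir: 66
  Olivia: 57
  Rosa: 54


ANSWER: Alice, Chen, Mia, Amir, Olivia, Rosa


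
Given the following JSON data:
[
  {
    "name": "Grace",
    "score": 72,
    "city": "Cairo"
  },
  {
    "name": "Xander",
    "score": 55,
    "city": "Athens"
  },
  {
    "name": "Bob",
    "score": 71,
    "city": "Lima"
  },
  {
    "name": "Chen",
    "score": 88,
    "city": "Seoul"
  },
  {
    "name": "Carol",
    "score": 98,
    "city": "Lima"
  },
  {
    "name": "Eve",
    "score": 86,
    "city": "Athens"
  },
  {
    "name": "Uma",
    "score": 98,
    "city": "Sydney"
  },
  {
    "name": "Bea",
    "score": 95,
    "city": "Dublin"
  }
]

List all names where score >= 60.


Filtering records where score >= 60:
  Grace (score=72) -> YES
  Xander (score=55) -> no
  Bob (score=71) -> YES
  Chen (score=88) -> YES
  Carol (score=98) -> YES
  Eve (score=86) -> YES
  Uma (score=98) -> YES
  Bea (score=95) -> YES


ANSWER: Grace, Bob, Chen, Carol, Eve, Uma, Bea


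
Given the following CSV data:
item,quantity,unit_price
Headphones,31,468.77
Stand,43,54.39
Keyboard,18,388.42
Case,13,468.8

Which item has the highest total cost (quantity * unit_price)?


Computing row totals:
  Headphones: 14531.87
  Stand: 2338.77
  Keyboard: 6991.56
  Case: 6094.4
Maximum: Headphones (14531.87)

ANSWER: Headphones


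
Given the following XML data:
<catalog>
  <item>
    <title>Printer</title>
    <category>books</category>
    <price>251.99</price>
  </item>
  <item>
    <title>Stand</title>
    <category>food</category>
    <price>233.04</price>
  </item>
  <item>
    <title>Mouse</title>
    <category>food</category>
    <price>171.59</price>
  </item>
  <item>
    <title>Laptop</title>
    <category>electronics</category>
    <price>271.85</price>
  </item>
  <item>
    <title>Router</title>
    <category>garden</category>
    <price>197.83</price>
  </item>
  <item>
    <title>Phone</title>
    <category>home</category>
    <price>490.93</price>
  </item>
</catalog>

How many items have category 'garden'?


Scanning <item> elements for <category>garden</category>:
  Item 5: Router -> MATCH
Count: 1

ANSWER: 1


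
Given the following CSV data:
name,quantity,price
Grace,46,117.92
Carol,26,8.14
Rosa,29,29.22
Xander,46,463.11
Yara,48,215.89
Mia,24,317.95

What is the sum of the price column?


Values in 'price' column:
  Row 1: 117.92
  Row 2: 8.14
  Row 3: 29.22
  Row 4: 463.11
  Row 5: 215.89
  Row 6: 317.95
Sum = 117.92 + 8.14 + 29.22 + 463.11 + 215.89 + 317.95 = 1152.23

ANSWER: 1152.23


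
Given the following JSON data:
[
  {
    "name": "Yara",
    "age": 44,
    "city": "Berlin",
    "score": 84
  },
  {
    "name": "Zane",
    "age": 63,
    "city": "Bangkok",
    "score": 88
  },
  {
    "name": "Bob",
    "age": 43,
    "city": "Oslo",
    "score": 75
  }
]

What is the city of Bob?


Looking up record where name = Bob
Record index: 2
Field 'city' = Oslo

ANSWER: Oslo


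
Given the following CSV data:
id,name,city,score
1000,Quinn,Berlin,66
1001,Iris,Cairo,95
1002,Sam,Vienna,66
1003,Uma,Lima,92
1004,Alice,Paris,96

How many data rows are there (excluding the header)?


Counting rows (excluding header):
Header: id,name,city,score
Data rows: 5

ANSWER: 5


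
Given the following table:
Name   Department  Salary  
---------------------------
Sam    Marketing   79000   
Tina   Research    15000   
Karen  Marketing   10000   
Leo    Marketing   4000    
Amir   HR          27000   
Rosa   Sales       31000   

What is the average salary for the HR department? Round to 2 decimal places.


HR department members:
  Amir: 27000
Sum = 27000
Count = 1
Average = 27000 / 1 = 27000.00

ANSWER: 27000.00


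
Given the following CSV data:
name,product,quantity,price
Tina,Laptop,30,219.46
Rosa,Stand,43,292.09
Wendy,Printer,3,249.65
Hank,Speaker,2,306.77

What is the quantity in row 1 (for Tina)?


Row 1: Tina
Column 'quantity' = 30

ANSWER: 30


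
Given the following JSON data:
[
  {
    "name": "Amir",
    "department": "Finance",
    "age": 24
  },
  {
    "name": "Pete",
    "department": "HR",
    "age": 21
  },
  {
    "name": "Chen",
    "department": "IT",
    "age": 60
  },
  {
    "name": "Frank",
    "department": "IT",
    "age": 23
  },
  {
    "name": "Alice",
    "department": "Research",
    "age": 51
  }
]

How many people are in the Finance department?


Scanning records for department = Finance
  Record 0: Amir
Count: 1

ANSWER: 1


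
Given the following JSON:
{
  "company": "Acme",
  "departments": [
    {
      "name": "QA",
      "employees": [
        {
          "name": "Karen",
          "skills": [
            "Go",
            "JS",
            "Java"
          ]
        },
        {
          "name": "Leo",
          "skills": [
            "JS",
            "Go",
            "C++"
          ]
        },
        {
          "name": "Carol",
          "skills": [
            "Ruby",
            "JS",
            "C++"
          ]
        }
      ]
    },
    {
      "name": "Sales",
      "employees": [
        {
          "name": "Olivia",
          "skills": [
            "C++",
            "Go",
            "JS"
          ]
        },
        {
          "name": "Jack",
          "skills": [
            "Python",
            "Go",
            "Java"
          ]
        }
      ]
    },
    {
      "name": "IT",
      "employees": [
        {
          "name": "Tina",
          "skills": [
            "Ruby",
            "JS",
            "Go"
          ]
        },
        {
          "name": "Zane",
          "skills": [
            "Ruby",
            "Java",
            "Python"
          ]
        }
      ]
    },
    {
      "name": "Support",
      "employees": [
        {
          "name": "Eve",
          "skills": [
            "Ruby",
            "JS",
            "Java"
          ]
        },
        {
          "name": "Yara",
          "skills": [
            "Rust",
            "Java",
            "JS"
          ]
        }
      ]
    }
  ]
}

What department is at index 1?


Path: departments[1].name
Value: Sales

ANSWER: Sales
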